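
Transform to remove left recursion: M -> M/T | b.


Left-recursive alternatives: M/T; non-recursive: b
Introduce M': M -> bM', M' -> /TM' | ε


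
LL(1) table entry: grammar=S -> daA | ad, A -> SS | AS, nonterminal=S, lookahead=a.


For [S, a]: 'a' ∈ FIRST(ad)
Entry: S -> ad


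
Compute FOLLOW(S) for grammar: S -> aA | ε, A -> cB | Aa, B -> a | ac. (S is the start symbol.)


$ ∈ FOLLOW(S). For each A -> αBβ: add FIRST(β)\{ε} to FOLLOW(B); if β nullable, add FOLLOW(A).
FOLLOW(S) = {$}


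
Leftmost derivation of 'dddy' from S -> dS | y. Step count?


Derivation: S => dS => ddS => dddS => dddy
Steps: 4


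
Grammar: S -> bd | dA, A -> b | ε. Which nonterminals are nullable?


A nonterminal is nullable iff some alternative derives ε (directly, or every symbol in it is nullable)
Nullable: {A}


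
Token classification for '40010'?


Pattern: digits only
Type: INTEGER_LITERAL


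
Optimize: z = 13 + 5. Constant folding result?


13 + 5 = 18 at compile time
Optimized: z = 18


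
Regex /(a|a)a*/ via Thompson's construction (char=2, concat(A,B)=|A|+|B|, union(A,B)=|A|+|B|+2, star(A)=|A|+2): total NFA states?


Syntax tree has 3 char leaf(s), 1 union(s), 1 star(s)
chars contribute 3×2 = 6; each union adds +2; each star adds +2
Total: 6 + 2 + 2 = 10 states


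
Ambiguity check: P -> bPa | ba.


balanced b^n…a^n: each string has a unique parse
Unambiguous


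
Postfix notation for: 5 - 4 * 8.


* has higher precedence, evaluate 4*8 first
Postfix: 5 4 8 * -


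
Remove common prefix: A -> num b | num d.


Common prefix: 'num'
Factored: A -> num A', A' -> b | d


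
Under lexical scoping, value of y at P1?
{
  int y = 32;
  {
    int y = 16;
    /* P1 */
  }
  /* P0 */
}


y declared in the same block as P1
y = 16


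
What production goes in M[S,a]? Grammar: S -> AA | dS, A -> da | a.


For [S, a]: 'a' ∈ FIRST(AA)
Entry: S -> AA


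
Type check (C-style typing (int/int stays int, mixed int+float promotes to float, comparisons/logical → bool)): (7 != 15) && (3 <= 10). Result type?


Operand types: bool && bool
Rule: logical operators take bool operands and yield bool
Result type: bool


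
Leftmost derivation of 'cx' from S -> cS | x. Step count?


Derivation: S => cS => cx
Steps: 2


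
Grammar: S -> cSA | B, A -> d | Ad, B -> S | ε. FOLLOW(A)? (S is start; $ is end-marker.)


$ ∈ FOLLOW(S). For each A -> αBβ: add FIRST(β)\{ε} to FOLLOW(B); if β nullable, add FOLLOW(A).
FOLLOW(A) = {$, d}


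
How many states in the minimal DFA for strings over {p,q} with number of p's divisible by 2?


Track (count of p) mod 2: states 0..1, accept at 0
Minimal DFA: 2 states


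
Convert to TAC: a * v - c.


Break into single-operator statements:
t1 = a * v
t2 = t1 - c


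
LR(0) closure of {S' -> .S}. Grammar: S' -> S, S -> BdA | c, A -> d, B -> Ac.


Start: S' -> .S
For each item with dot before a nonterminal B, add B -> .γ for every B-production
Closure: [S' -> .S, S -> .BdA, S -> .c, B -> .Ac, A -> .d]


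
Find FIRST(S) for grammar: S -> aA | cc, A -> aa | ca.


Per alternative of S: FIRST(aA) = {a}; FIRST(cc) = {c}
FIRST(S) = {a, c}


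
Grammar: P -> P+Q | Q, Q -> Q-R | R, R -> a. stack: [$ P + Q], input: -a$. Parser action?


'-' can extend Q; shift to build Q -> Q-R
Action: shift


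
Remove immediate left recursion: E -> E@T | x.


Left-recursive alternatives: E@T; non-recursive: x
Introduce E': E -> xE', E' -> @TE' | ε


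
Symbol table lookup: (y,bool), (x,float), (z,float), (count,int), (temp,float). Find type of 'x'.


Lookup 'x' → type float


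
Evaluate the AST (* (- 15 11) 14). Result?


Evaluate inner: (- 15 11) = 4
Evaluate root: (* 4 14) = 56
Result: 56


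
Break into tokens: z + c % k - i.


Scan left to right, longest-match per lexeme
Tokens: ID(z), OP(+), ID(c), OP(%), ID(k), OP(-), ID(i)


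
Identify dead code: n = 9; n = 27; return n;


first assignment to n is overwritten before any read
Dead: 'n = 9'


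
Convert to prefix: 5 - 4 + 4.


left-to-right (same/higher precedence on left): tree is (+ (- 5 4) 4)
Prefix: + - 5 4 4


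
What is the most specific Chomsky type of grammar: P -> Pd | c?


Left-linear: every RHS is a terminal or one nonterminal followed by a terminal
Classification: Type 3 (Regular)


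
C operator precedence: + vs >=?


'+' is additive (level 9); '>=' is relational (level 7)
Higher level binds tighter
'+' has higher precedence than '>='


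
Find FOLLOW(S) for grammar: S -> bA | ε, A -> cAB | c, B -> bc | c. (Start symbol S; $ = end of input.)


$ ∈ FOLLOW(S). For each A -> αBβ: add FIRST(β)\{ε} to FOLLOW(B); if β nullable, add FOLLOW(A).
FOLLOW(S) = {$}


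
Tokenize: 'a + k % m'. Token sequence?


Scan left to right, longest-match per lexeme
Tokens: ID(a), OP(+), ID(k), OP(%), ID(m)


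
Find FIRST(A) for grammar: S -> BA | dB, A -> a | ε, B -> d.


Per alternative of A: FIRST(a) = {a}; FIRST(ε) = {ε}
FIRST(A) = {a, ε}


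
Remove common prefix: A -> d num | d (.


Common prefix: 'd'
Factored: A -> d A', A' -> num | (


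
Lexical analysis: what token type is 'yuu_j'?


Pattern: letter/underscore followed by alphanumerics, not a keyword
Type: IDENTIFIER


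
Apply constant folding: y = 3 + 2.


3 + 2 = 5 at compile time
Optimized: y = 5


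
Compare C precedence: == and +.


'+' is additive (level 9); '==' is equality (level 6)
Higher level binds tighter
'+' has higher precedence than '=='


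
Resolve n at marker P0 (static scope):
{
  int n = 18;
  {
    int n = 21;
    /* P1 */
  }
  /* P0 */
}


n declared in the same block as P0
n = 18


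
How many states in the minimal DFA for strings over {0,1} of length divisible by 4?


Track length mod 4: states 0..3, accept at 0
Minimal DFA: 4 states


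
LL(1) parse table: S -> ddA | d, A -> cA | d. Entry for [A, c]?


For [A, c]: 'c' ∈ FIRST(cA)
Entry: A -> cA


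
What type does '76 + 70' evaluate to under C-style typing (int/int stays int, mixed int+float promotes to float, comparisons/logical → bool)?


Operand types: int + int
Rule: mixed int/float promotes to float; int/int stays int
Result type: int


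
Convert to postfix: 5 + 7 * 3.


* has higher precedence, evaluate 7*3 first
Postfix: 5 7 3 * +


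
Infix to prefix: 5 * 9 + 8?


left-to-right (same/higher precedence on left): tree is (+ (* 5 9) 8)
Prefix: + * 5 9 8


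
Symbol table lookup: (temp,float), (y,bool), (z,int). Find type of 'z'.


Lookup 'z' → type int


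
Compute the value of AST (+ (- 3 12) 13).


Evaluate inner: (- 3 12) = -9
Evaluate root: (+ -9 13) = 4
Result: 4


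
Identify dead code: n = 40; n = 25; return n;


first assignment to n is overwritten before any read
Dead: 'n = 40'


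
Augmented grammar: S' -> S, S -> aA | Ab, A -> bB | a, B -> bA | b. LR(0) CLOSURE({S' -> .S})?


Start: S' -> .S
For each item with dot before a nonterminal B, add B -> .γ for every B-production
Closure: [S' -> .S, S -> .aA, S -> .Ab, A -> .bB, A -> .a]


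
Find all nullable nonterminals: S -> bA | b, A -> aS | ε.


A nonterminal is nullable iff some alternative derives ε (directly, or every symbol in it is nullable)
Nullable: {A}


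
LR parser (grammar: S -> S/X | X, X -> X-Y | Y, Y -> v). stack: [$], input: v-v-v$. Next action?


no handle on stack; shift 'v'
Action: shift


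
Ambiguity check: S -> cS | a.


right-linear, alternatives start with distinct terminals 'c' vs 'a': unique leftmost derivation
Unambiguous


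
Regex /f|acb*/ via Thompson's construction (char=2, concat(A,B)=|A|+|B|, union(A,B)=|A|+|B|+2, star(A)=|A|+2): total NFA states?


Syntax tree has 4 char leaf(s), 1 union(s), 1 star(s)
chars contribute 4×2 = 8; each union adds +2; each star adds +2
Total: 8 + 2 + 2 = 12 states


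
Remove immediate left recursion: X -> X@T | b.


Left-recursive alternatives: X@T; non-recursive: b
Introduce X': X -> bX', X' -> @TX' | ε


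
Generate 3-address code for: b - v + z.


Break into single-operator statements:
t1 = b - v
t2 = t1 + z


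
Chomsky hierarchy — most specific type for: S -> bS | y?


Right-linear: every RHS is a terminal or a terminal followed by one nonterminal
Classification: Type 3 (Regular)


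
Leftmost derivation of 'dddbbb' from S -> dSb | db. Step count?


Derivation: S => dSb => ddSbb => dddbbb
Steps: 3


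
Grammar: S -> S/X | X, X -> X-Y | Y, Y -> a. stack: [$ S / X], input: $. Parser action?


handle 'S/X' on top; lookahead ∈ FOLLOW(S) = {/, $}
Action: reduce (S -> S/X)


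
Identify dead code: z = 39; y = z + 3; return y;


z is read by y's definition; y is returned
No dead code


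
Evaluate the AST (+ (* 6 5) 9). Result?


Evaluate inner: (* 6 5) = 30
Evaluate root: (+ 30 9) = 39
Result: 39


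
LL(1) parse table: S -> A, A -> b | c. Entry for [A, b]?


For [A, b]: 'b' ∈ FIRST(b)
Entry: A -> b


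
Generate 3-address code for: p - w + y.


Break into single-operator statements:
t1 = p - w
t2 = t1 + y


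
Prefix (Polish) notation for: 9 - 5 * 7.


'*' binds tighter: tree is (- 9 (* 5 7))
Prefix: - 9 * 5 7


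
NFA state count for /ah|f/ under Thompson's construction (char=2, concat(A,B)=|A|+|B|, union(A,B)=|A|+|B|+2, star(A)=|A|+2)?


Syntax tree has 3 char leaf(s), 1 union(s), 0 star(s)
chars contribute 3×2 = 6; each union adds +2; each star adds +2
Total: 6 + 2 + 0 = 8 states


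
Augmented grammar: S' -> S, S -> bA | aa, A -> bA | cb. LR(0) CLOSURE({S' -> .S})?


Start: S' -> .S
For each item with dot before a nonterminal B, add B -> .γ for every B-production
Closure: [S' -> .S, S -> .bA, S -> .aa]


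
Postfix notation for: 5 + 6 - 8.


Left to right (same or higher precedence on left)
Postfix: 5 6 + 8 -


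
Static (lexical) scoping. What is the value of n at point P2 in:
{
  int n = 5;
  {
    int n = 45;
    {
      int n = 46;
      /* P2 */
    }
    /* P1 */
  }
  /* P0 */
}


n declared in the same block as P2
n = 46


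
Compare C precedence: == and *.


'*' is multiplicative (level 10); '==' is equality (level 6)
Higher level binds tighter
'*' has higher precedence than '=='


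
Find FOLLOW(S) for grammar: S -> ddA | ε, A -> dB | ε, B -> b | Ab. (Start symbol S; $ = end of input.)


$ ∈ FOLLOW(S). For each A -> αBβ: add FIRST(β)\{ε} to FOLLOW(B); if β nullable, add FOLLOW(A).
FOLLOW(S) = {$}


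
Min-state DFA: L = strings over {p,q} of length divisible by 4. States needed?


Track length mod 4: states 0..3, accept at 0
Minimal DFA: 4 states


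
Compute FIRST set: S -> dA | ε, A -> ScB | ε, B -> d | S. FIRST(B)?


Per alternative of B: FIRST(d) = {d}; FIRST(S) = {d, ε}
FIRST(B) = {d, ε}


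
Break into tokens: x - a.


Scan left to right, longest-match per lexeme
Tokens: ID(x), OP(-), ID(a)


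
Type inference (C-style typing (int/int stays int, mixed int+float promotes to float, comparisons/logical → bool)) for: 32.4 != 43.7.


Operand types: float != float
Rule: comparison yields bool
Result type: bool


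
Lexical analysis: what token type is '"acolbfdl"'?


Pattern: double-quoted sequence
Type: STRING_LITERAL


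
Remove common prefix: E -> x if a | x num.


Common prefix: 'x'
Factored: E -> x E', E' -> if a | num


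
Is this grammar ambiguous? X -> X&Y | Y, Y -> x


precedence layered via separate nonterminal Y: deterministic
Unambiguous


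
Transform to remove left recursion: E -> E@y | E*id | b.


Left-recursive alternatives: E@y, E*id; non-recursive: b
Introduce E': E -> bE', E' -> @yE' | *idE' | ε


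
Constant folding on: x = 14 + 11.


14 + 11 = 25 at compile time
Optimized: x = 25


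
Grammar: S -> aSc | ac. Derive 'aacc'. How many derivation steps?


Derivation: S => aSc => aacc
Steps: 2


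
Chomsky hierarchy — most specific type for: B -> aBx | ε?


Single nonterminal LHS, but a^n x^n is not regular
Classification: Type 2 (Context-Free)


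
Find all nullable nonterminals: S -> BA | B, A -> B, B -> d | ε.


A nonterminal is nullable iff some alternative derives ε (directly, or every symbol in it is nullable)
Nullable: {A, B, S}


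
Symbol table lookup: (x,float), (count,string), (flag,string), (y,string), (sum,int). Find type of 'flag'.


Lookup 'flag' → type string


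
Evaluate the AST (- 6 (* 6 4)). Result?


Evaluate inner: (* 6 4) = 24
Evaluate root: (- 6 24) = -18
Result: -18


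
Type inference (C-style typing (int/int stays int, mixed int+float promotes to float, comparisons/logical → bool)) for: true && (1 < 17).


Operand types: bool && bool
Rule: logical operators take bool operands and yield bool
Result type: bool


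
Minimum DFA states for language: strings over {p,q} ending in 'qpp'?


Track the longest suffix of input matching a prefix of 'qpp': 4 classes (prefixes of length 0..3)
Minimal DFA: 4 states


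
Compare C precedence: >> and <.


'>>' is shift (level 8); '<' is relational (level 7)
Higher level binds tighter
'>>' has higher precedence than '<'


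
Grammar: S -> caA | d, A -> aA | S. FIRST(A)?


Per alternative of A: FIRST(aA) = {a}; FIRST(S) = {c, d}
FIRST(A) = {a, c, d}


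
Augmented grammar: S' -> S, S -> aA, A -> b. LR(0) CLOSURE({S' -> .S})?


Start: S' -> .S
For each item with dot before a nonterminal B, add B -> .γ for every B-production
Closure: [S' -> .S, S -> .aA]


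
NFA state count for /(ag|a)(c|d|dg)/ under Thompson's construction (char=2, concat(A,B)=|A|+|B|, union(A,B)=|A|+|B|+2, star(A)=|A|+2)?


Syntax tree has 7 char leaf(s), 3 union(s), 0 star(s)
chars contribute 7×2 = 14; each union adds +2; each star adds +2
Total: 14 + 6 + 0 = 20 states


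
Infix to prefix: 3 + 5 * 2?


'*' binds tighter: tree is (+ 3 (* 5 2))
Prefix: + 3 * 5 2


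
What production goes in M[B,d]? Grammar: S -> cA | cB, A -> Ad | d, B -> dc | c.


For [B, d]: 'd' ∈ FIRST(dc)
Entry: B -> dc


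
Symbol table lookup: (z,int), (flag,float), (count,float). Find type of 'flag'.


Lookup 'flag' → type float


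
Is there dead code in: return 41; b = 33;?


statement follows a return and is unreachable
Dead: 'b = 33'


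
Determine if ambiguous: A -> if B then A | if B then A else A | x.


dangling else: 'if B then if B then x else x' parses two ways
Ambiguous


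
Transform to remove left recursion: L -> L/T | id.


Left-recursive alternatives: L/T; non-recursive: id
Introduce L': L -> idL', L' -> /TL' | ε


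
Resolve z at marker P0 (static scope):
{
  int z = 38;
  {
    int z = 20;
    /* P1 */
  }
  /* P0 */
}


z declared in the same block as P0
z = 38


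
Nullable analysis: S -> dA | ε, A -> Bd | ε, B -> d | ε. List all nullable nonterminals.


A nonterminal is nullable iff some alternative derives ε (directly, or every symbol in it is nullable)
Nullable: {A, B, S}


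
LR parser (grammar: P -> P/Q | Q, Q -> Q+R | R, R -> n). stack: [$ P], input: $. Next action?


start symbol P on stack, input exhausted
Action: accept


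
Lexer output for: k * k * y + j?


Scan left to right, longest-match per lexeme
Tokens: ID(k), OP(*), ID(k), OP(*), ID(y), OP(+), ID(j)


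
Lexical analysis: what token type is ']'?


Pattern: delimiter/punctuation
Type: PUNCTUATION


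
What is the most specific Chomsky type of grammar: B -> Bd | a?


Left-linear: every RHS is a terminal or one nonterminal followed by a terminal
Classification: Type 3 (Regular)


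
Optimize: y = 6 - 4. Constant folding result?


6 - 4 = 2 at compile time
Optimized: y = 2


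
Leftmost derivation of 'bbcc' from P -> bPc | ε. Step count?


Derivation: P => bPc => bbPcc => bbcc
Steps: 3


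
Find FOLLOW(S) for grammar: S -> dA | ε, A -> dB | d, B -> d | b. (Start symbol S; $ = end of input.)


$ ∈ FOLLOW(S). For each A -> αBβ: add FIRST(β)\{ε} to FOLLOW(B); if β nullable, add FOLLOW(A).
FOLLOW(S) = {$}


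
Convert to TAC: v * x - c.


Break into single-operator statements:
t1 = v * x
t2 = t1 - c


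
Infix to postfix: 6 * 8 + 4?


Left to right (same or higher precedence on left)
Postfix: 6 8 * 4 +


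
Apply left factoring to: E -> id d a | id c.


Common prefix: 'id'
Factored: E -> id E', E' -> d a | c


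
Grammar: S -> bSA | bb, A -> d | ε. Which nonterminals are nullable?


A nonterminal is nullable iff some alternative derives ε (directly, or every symbol in it is nullable)
Nullable: {A}


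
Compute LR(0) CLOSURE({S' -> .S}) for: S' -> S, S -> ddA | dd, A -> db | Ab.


Start: S' -> .S
For each item with dot before a nonterminal B, add B -> .γ for every B-production
Closure: [S' -> .S, S -> .ddA, S -> .dd]


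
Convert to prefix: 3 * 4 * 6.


left-to-right (same/higher precedence on left): tree is (* (* 3 4) 6)
Prefix: * * 3 4 6


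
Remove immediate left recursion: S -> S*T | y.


Left-recursive alternatives: S*T; non-recursive: y
Introduce S': S -> yS', S' -> *TS' | ε


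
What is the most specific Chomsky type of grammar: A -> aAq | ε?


Single nonterminal LHS, but a^n q^n is not regular
Classification: Type 2 (Context-Free)


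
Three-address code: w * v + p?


Break into single-operator statements:
t1 = w * v
t2 = t1 + p


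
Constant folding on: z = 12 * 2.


12 * 2 = 24 at compile time
Optimized: z = 24


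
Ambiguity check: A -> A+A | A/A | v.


'v+v/v' has two parse trees (no precedence encoded between + and /)
Ambiguous


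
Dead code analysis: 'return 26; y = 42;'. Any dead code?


statement follows a return and is unreachable
Dead: 'y = 42'


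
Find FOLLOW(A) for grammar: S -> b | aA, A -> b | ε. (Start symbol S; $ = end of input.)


$ ∈ FOLLOW(S). For each A -> αBβ: add FIRST(β)\{ε} to FOLLOW(B); if β nullable, add FOLLOW(A).
FOLLOW(A) = {$}


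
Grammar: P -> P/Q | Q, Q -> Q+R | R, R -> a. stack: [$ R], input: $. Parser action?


'R' (not preceded by Q+) is the handle for Q -> R
Action: reduce (Q -> R)


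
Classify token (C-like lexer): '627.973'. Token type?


Pattern: digits with a decimal point
Type: FLOAT_LITERAL


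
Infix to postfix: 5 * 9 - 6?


Left to right (same or higher precedence on left)
Postfix: 5 9 * 6 -


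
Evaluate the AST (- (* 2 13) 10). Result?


Evaluate inner: (* 2 13) = 26
Evaluate root: (- 26 10) = 16
Result: 16


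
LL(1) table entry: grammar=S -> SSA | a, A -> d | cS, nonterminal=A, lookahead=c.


For [A, c]: 'c' ∈ FIRST(cS)
Entry: A -> cS


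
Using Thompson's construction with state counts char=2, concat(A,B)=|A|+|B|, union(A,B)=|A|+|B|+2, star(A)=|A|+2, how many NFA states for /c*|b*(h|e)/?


Syntax tree has 4 char leaf(s), 2 union(s), 2 star(s)
chars contribute 4×2 = 8; each union adds +2; each star adds +2
Total: 8 + 4 + 4 = 16 states


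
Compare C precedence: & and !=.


'!=' is equality (level 6); '&' is bitwise AND (level 5)
Higher level binds tighter
'!=' has higher precedence than '&'


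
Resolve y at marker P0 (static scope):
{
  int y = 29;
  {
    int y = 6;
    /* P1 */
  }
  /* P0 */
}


y declared in the same block as P0
y = 29


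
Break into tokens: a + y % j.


Scan left to right, longest-match per lexeme
Tokens: ID(a), OP(+), ID(y), OP(%), ID(j)


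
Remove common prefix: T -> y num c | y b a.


Common prefix: 'y'
Factored: T -> y T', T' -> num c | b a


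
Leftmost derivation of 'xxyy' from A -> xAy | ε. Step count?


Derivation: A => xAy => xxAyy => xxyy
Steps: 3


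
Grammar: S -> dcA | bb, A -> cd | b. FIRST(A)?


Per alternative of A: FIRST(cd) = {c}; FIRST(b) = {b}
FIRST(A) = {b, c}


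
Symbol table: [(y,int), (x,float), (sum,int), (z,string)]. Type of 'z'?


Lookup 'z' → type string


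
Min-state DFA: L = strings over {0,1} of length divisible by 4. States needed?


Track length mod 4: states 0..3, accept at 0
Minimal DFA: 4 states


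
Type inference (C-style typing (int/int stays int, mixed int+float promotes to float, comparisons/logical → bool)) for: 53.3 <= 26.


Operand types: float <= int
Rule: comparison yields bool
Result type: bool


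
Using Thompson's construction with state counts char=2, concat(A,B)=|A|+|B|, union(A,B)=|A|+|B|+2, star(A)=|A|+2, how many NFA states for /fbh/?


Syntax tree has 3 char leaf(s), 0 union(s), 0 star(s)
chars contribute 3×2 = 6; each union adds +2; each star adds +2
Total: 6 + 0 + 0 = 6 states


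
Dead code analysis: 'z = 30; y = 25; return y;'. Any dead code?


z is assigned but never read
Dead: 'z = 30'


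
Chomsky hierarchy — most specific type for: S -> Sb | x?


Left-linear: every RHS is a terminal or one nonterminal followed by a terminal
Classification: Type 3 (Regular)


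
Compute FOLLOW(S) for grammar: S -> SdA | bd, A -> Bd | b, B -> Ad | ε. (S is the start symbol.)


$ ∈ FOLLOW(S). For each A -> αBβ: add FIRST(β)\{ε} to FOLLOW(B); if β nullable, add FOLLOW(A).
FOLLOW(S) = {$, d}


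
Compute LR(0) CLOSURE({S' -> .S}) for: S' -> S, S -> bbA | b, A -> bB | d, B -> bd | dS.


Start: S' -> .S
For each item with dot before a nonterminal B, add B -> .γ for every B-production
Closure: [S' -> .S, S -> .bbA, S -> .b]


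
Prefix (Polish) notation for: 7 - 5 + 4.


left-to-right (same/higher precedence on left): tree is (+ (- 7 5) 4)
Prefix: + - 7 5 4


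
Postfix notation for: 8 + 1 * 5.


* has higher precedence, evaluate 1*5 first
Postfix: 8 1 5 * +


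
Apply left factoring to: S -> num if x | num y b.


Common prefix: 'num'
Factored: S -> num S', S' -> if x | y b


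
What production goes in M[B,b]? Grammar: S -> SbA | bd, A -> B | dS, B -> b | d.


For [B, b]: 'b' ∈ FIRST(b)
Entry: B -> b


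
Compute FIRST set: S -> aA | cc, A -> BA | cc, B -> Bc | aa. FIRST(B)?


Per alternative of B: FIRST(Bc) = {a}; FIRST(aa) = {a}
FIRST(B) = {a}


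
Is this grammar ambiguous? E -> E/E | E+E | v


'v/v+v' has two parse trees (no precedence encoded between / and +)
Ambiguous


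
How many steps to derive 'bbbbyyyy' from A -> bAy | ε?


Derivation: A => bAy => bbAyy => bbbAyyy => bbbbAyyyy => bbbbyyyy
Steps: 5


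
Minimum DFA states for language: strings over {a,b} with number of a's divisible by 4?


Track (count of a) mod 4: states 0..3, accept at 0
Minimal DFA: 4 states


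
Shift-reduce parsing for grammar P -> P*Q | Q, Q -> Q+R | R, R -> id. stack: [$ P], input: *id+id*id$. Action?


shift '*' to continue P -> P*Q
Action: shift


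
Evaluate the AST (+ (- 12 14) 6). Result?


Evaluate inner: (- 12 14) = -2
Evaluate root: (+ -2 6) = 4
Result: 4


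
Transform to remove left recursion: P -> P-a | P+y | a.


Left-recursive alternatives: P-a, P+y; non-recursive: a
Introduce P': P -> aP', P' -> -aP' | +yP' | ε


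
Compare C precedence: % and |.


'%' is multiplicative (level 10); '|' is bitwise OR (level 3)
Higher level binds tighter
'%' has higher precedence than '|'


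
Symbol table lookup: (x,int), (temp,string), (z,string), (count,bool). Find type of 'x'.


Lookup 'x' → type int


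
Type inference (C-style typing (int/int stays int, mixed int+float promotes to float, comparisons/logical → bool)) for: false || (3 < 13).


Operand types: bool || bool
Rule: logical operators take bool operands and yield bool
Result type: bool


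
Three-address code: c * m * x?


Break into single-operator statements:
t1 = c * m
t2 = t1 * x


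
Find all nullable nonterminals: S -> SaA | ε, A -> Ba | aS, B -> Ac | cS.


A nonterminal is nullable iff some alternative derives ε (directly, or every symbol in it is nullable)
Nullable: {S}


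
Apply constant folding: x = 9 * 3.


9 * 3 = 27 at compile time
Optimized: x = 27


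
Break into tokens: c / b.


Scan left to right, longest-match per lexeme
Tokens: ID(c), OP(/), ID(b)


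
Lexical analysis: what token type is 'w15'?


Pattern: letter/underscore followed by alphanumerics, not a keyword
Type: IDENTIFIER


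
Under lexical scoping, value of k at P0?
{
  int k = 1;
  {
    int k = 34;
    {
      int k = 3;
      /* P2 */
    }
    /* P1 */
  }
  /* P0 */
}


k declared in the same block as P0
k = 1


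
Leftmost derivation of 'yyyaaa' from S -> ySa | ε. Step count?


Derivation: S => ySa => yySaa => yyySaaa => yyyaaa
Steps: 4


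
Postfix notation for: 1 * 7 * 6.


Left to right (same or higher precedence on left)
Postfix: 1 7 * 6 *


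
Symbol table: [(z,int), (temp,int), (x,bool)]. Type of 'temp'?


Lookup 'temp' → type int


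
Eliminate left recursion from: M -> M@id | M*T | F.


Left-recursive alternatives: M@id, M*T; non-recursive: F
Introduce M': M -> FM', M' -> @idM' | *TM' | ε


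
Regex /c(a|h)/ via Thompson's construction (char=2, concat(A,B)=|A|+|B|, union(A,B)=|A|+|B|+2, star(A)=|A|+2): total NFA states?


Syntax tree has 3 char leaf(s), 1 union(s), 0 star(s)
chars contribute 3×2 = 6; each union adds +2; each star adds +2
Total: 6 + 2 + 0 = 8 states


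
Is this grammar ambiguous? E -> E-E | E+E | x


'x-x+x' has two parse trees (no precedence encoded between - and +)
Ambiguous


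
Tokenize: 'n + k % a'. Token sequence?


Scan left to right, longest-match per lexeme
Tokens: ID(n), OP(+), ID(k), OP(%), ID(a)


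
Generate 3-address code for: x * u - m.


Break into single-operator statements:
t1 = x * u
t2 = t1 - m


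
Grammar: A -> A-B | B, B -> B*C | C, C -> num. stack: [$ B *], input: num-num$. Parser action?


no handle; shift 'num'
Action: shift


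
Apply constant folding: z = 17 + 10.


17 + 10 = 27 at compile time
Optimized: z = 27


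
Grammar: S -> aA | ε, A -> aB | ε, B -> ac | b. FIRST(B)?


Per alternative of B: FIRST(ac) = {a}; FIRST(b) = {b}
FIRST(B) = {a, b}


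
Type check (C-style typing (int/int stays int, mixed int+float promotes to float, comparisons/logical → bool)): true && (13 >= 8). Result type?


Operand types: bool && bool
Rule: logical operators take bool operands and yield bool
Result type: bool


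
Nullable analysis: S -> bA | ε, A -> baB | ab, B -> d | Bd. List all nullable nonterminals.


A nonterminal is nullable iff some alternative derives ε (directly, or every symbol in it is nullable)
Nullable: {S}


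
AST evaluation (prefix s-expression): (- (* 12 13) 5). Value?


Evaluate inner: (* 12 13) = 156
Evaluate root: (- 156 5) = 151
Result: 151


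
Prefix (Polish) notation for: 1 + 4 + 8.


left-to-right (same/higher precedence on left): tree is (+ (+ 1 4) 8)
Prefix: + + 1 4 8


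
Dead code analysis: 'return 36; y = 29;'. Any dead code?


statement follows a return and is unreachable
Dead: 'y = 29'


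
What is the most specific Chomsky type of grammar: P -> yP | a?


Right-linear: every RHS is a terminal or a terminal followed by one nonterminal
Classification: Type 3 (Regular)


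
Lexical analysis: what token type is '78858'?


Pattern: digits only
Type: INTEGER_LITERAL


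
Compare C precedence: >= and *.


'*' is multiplicative (level 10); '>=' is relational (level 7)
Higher level binds tighter
'*' has higher precedence than '>='


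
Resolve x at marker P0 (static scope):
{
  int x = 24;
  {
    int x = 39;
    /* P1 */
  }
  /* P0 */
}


x declared in the same block as P0
x = 24


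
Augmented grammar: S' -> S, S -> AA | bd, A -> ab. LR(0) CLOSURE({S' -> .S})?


Start: S' -> .S
For each item with dot before a nonterminal B, add B -> .γ for every B-production
Closure: [S' -> .S, S -> .AA, S -> .bd, A -> .ab]


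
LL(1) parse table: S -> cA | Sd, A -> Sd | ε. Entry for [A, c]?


For [A, c]: 'c' ∈ FIRST(Sd)
Entry: A -> Sd


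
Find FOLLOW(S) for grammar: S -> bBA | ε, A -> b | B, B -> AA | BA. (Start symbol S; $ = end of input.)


$ ∈ FOLLOW(S). For each A -> αBβ: add FIRST(β)\{ε} to FOLLOW(B); if β nullable, add FOLLOW(A).
FOLLOW(S) = {$}


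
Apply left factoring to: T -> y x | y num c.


Common prefix: 'y'
Factored: T -> y T', T' -> x | num c


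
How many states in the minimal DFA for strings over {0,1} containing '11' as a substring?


KMP-style automaton: 2 progress states + 1 absorbing accept = 3
Minimal DFA: 3 states


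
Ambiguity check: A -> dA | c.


right-linear, alternatives start with distinct terminals 'd' vs 'c': unique leftmost derivation
Unambiguous


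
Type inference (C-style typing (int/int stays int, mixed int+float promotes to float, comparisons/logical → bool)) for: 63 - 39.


Operand types: int - int
Rule: mixed int/float promotes to float; int/int stays int
Result type: int


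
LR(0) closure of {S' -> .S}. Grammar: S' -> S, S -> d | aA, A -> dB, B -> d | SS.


Start: S' -> .S
For each item with dot before a nonterminal B, add B -> .γ for every B-production
Closure: [S' -> .S, S -> .d, S -> .aA]


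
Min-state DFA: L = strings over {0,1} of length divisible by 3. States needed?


Track length mod 3: states 0..2, accept at 0
Minimal DFA: 3 states


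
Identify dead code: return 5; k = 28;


statement follows a return and is unreachable
Dead: 'k = 28'


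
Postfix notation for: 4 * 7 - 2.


Left to right (same or higher precedence on left)
Postfix: 4 7 * 2 -


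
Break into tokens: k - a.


Scan left to right, longest-match per lexeme
Tokens: ID(k), OP(-), ID(a)


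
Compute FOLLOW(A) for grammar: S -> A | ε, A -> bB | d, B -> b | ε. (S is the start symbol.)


$ ∈ FOLLOW(S). For each A -> αBβ: add FIRST(β)\{ε} to FOLLOW(B); if β nullable, add FOLLOW(A).
FOLLOW(A) = {$}


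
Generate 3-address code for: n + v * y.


Break into single-operator statements:
t1 = v * y
t2 = n + t1


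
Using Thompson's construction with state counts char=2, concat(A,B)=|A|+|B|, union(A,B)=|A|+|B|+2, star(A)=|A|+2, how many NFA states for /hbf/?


Syntax tree has 3 char leaf(s), 0 union(s), 0 star(s)
chars contribute 3×2 = 6; each union adds +2; each star adds +2
Total: 6 + 0 + 0 = 6 states


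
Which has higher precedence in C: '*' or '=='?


'*' is multiplicative (level 10); '==' is equality (level 6)
Higher level binds tighter
'*' has higher precedence than '=='


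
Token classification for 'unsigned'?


Pattern: reserved word
Type: KEYWORD


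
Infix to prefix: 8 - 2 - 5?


left-to-right (same/higher precedence on left): tree is (- (- 8 2) 5)
Prefix: - - 8 2 5


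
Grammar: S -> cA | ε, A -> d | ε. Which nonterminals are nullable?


A nonterminal is nullable iff some alternative derives ε (directly, or every symbol in it is nullable)
Nullable: {A, S}


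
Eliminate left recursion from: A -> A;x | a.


Left-recursive alternatives: A;x; non-recursive: a
Introduce A': A -> aA', A' -> ;xA' | ε


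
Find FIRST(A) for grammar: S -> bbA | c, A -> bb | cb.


Per alternative of A: FIRST(bb) = {b}; FIRST(cb) = {c}
FIRST(A) = {b, c}


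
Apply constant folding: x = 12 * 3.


12 * 3 = 36 at compile time
Optimized: x = 36


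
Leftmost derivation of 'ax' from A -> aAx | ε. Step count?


Derivation: A => aAx => ax
Steps: 2


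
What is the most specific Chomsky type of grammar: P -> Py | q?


Left-linear: every RHS is a terminal or one nonterminal followed by a terminal
Classification: Type 3 (Regular)


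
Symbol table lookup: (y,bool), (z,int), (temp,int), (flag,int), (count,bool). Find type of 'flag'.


Lookup 'flag' → type int


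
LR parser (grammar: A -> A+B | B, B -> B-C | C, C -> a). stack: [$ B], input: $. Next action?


lookahead ∉ {-} so B won't extend; reduce A -> B
Action: reduce (A -> B)


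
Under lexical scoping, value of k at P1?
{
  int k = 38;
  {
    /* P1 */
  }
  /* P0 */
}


P1's block does not declare k; resolves to the enclosing declaration at depth 0
k = 38


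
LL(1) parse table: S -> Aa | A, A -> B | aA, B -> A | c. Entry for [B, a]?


For [B, a]: 'a' ∈ FIRST(A)
Entry: B -> A


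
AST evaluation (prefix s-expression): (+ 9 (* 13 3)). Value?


Evaluate inner: (* 13 3) = 39
Evaluate root: (+ 9 39) = 48
Result: 48


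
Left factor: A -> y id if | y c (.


Common prefix: 'y'
Factored: A -> y A', A' -> id if | c (


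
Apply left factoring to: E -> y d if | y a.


Common prefix: 'y'
Factored: E -> y E', E' -> d if | a


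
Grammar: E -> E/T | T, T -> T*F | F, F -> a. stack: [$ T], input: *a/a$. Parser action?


shift '*' to continue T -> T*F
Action: shift


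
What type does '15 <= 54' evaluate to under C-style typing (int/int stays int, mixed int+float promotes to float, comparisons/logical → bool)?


Operand types: int <= int
Rule: comparison yields bool
Result type: bool


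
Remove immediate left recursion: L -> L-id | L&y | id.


Left-recursive alternatives: L-id, L&y; non-recursive: id
Introduce L': L -> idL', L' -> -idL' | &yL' | ε


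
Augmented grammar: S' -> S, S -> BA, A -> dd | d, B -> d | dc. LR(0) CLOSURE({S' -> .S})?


Start: S' -> .S
For each item with dot before a nonterminal B, add B -> .γ for every B-production
Closure: [S' -> .S, S -> .BA, B -> .d, B -> .dc]


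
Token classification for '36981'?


Pattern: digits only
Type: INTEGER_LITERAL


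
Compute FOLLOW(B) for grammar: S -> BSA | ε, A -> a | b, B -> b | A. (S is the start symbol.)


$ ∈ FOLLOW(S). For each A -> αBβ: add FIRST(β)\{ε} to FOLLOW(B); if β nullable, add FOLLOW(A).
FOLLOW(B) = {a, b}


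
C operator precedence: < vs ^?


'<' is relational (level 7); '^' is bitwise XOR (level 4)
Higher level binds tighter
'<' has higher precedence than '^'


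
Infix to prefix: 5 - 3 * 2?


'*' binds tighter: tree is (- 5 (* 3 2))
Prefix: - 5 * 3 2


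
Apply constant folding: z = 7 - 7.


7 - 7 = 0 at compile time
Optimized: z = 0


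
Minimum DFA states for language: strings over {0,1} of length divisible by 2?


Track length mod 2: states 0..1, accept at 0
Minimal DFA: 2 states


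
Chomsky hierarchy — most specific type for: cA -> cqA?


LHS has context (more than one symbol) and |LHS| ≤ |RHS|
Classification: Type 1 (Context-Sensitive)


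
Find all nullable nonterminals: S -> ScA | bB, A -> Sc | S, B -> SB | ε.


A nonterminal is nullable iff some alternative derives ε (directly, or every symbol in it is nullable)
Nullable: {B}


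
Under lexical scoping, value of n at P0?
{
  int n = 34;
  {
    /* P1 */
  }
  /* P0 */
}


n declared in the same block as P0
n = 34


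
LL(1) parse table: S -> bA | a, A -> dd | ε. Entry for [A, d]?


For [A, d]: 'd' ∈ FIRST(dd)
Entry: A -> dd


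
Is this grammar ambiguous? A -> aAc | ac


balanced a^n…c^n: each string has a unique parse
Unambiguous


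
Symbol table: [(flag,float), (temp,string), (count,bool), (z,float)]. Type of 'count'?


Lookup 'count' → type bool


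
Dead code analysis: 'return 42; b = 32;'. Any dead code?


statement follows a return and is unreachable
Dead: 'b = 32'


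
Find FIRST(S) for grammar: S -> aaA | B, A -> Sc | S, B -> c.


Per alternative of S: FIRST(aaA) = {a}; FIRST(B) = {c}
FIRST(S) = {a, c}


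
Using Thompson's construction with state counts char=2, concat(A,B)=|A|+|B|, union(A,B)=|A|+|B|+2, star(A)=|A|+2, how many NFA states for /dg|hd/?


Syntax tree has 4 char leaf(s), 1 union(s), 0 star(s)
chars contribute 4×2 = 8; each union adds +2; each star adds +2
Total: 8 + 2 + 0 = 10 states


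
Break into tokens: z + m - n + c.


Scan left to right, longest-match per lexeme
Tokens: ID(z), OP(+), ID(m), OP(-), ID(n), OP(+), ID(c)


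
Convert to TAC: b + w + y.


Break into single-operator statements:
t1 = b + w
t2 = t1 + y


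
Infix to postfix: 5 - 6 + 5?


Left to right (same or higher precedence on left)
Postfix: 5 6 - 5 +


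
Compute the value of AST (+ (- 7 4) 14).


Evaluate inner: (- 7 4) = 3
Evaluate root: (+ 3 14) = 17
Result: 17


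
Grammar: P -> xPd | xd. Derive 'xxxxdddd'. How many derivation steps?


Derivation: P => xPd => xxPdd => xxxPddd => xxxxdddd
Steps: 4


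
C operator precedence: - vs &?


'-' is additive (level 9); '&' is bitwise AND (level 5)
Higher level binds tighter
'-' has higher precedence than '&'


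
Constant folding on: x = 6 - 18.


6 - 18 = -12 at compile time
Optimized: x = -12


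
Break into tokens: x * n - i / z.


Scan left to right, longest-match per lexeme
Tokens: ID(x), OP(*), ID(n), OP(-), ID(i), OP(/), ID(z)


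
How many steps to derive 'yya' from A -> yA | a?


Derivation: A => yA => yyA => yya
Steps: 3


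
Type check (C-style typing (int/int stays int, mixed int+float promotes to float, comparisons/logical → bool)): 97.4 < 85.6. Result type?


Operand types: float < float
Rule: comparison yields bool
Result type: bool


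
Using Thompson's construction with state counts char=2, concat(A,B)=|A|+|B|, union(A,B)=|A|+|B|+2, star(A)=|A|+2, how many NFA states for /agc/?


Syntax tree has 3 char leaf(s), 0 union(s), 0 star(s)
chars contribute 3×2 = 6; each union adds +2; each star adds +2
Total: 6 + 0 + 0 = 6 states


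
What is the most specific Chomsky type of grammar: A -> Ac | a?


Left-linear: every RHS is a terminal or one nonterminal followed by a terminal
Classification: Type 3 (Regular)


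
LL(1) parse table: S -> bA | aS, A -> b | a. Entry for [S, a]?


For [S, a]: 'a' ∈ FIRST(aS)
Entry: S -> aS


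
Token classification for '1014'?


Pattern: digits only
Type: INTEGER_LITERAL


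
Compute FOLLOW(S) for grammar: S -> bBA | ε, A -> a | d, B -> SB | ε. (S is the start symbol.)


$ ∈ FOLLOW(S). For each A -> αBβ: add FIRST(β)\{ε} to FOLLOW(B); if β nullable, add FOLLOW(A).
FOLLOW(S) = {$, a, b, d}


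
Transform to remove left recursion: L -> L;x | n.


Left-recursive alternatives: L;x; non-recursive: n
Introduce L': L -> nL', L' -> ;xL' | ε


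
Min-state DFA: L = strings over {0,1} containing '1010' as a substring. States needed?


KMP-style automaton: 4 progress states + 1 absorbing accept = 5
Minimal DFA: 5 states


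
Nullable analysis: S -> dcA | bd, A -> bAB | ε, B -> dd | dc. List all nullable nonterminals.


A nonterminal is nullable iff some alternative derives ε (directly, or every symbol in it is nullable)
Nullable: {A}


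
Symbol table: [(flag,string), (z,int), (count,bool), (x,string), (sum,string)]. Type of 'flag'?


Lookup 'flag' → type string


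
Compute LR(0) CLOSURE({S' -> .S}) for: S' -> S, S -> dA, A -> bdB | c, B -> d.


Start: S' -> .S
For each item with dot before a nonterminal B, add B -> .γ for every B-production
Closure: [S' -> .S, S -> .dA]


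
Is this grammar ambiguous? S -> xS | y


right-linear, alternatives start with distinct terminals 'x' vs 'y': unique leftmost derivation
Unambiguous


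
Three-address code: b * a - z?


Break into single-operator statements:
t1 = b * a
t2 = t1 - z


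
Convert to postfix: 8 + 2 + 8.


Left to right (same or higher precedence on left)
Postfix: 8 2 + 8 +


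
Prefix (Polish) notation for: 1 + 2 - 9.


left-to-right (same/higher precedence on left): tree is (- (+ 1 2) 9)
Prefix: - + 1 2 9
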